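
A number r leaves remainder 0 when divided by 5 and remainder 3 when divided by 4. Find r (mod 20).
M = 5 × 4 = 20. M₁ = 4, y₁ ≡ 4 (mod 5). M₂ = 5, y₂ ≡ 1 (mod 4). r = 0×4×4 + 3×5×1 ≡ 15 (mod 20)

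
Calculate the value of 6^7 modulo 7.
Using Fermat: 6^{6} ≡ 1 (mod 7). 7 ≡ 1 (mod 6). So 6^{7} ≡ 6^{1} ≡ 6 (mod 7)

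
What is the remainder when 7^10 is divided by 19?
By repeated squaring (mod 19): 7^{1}≡7, 7^{2}≡11, 7^{4}≡7, 7^{8}≡11. Then 7^{10} = 7^{8+2} ≡ 11 × 11 ≡ 7 (mod 19)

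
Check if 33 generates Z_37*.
33^{9} ≡ 1 (mod 37) and 9 < 36, so ord_37(33) = 9 ≠ 36 and 33 is not a primitive root.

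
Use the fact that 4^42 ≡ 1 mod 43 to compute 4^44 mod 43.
By Fermat: 4^{42} ≡ 1 mod 43. So 4^{44} = 4^{42} · 4^{2} ≡ 4^{2} ≡ 16 mod 43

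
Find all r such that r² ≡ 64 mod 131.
The square roots of 64 mod 131 are 123 and 8. Verify: 123² = 15129 ≡ 64 mod 131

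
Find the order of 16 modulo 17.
Powers of 16 mod 17: 16^1≡16, 16^2≡1. So the order of 16 is 2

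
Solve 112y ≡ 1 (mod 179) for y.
Since 179 is prime, by Fermat 112^(-1) ≡ 112^{177} ≡ 8 (mod 179). Verify: 112 × 8 = 896 ≡ 1 (mod 179)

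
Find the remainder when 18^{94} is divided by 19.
By Fermat: 18^{18} ≡ 1 (mod 19). 94 = 5×18 + 4. So 18^{94} ≡ 18^{4} ≡ 1 (mod 19)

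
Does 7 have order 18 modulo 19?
7^{3} ≡ 1 mod 19 and 3 < 18, so ord_19(7) = 3 ≠ 18 and 7 is not a primitive root.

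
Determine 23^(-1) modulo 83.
Since 83 is prime, by Fermat 23^(-1) ≡ 23^{81} ≡ 65 mod 83. Verify: 23 × 65 = 1495 ≡ 1 mod 83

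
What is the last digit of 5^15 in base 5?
By repeated squaring (mod 5): 5^{1}≡0, 5^{2}≡0, 5^{4}≡0, 5^{8}≡0. Then 5^{15} = 5^{8+4+2+1} ≡ 0 × 0 × 0 × 0 ≡ 0 (mod 5)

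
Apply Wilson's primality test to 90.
(89)! mod 90 = 0. Since 0 ≢ -1 (mod 90), 90 is not prime.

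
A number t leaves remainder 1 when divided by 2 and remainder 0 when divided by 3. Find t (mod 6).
M = 2 × 3 = 6. M₁ = 3, y₁ ≡ 1 (mod 2). M₂ = 2, y₂ ≡ 2 (mod 3). t = 1×3×1 + 0×2×2 ≡ 3 (mod 6)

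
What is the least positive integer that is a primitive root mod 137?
g = 3. Powers: [3, 9, 27, 81, 106, 44, 132, 122, 92, 2, ...] generates all 136 non-zero residues.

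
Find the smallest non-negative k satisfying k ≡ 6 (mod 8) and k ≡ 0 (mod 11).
M = 8 × 11 = 88. M₁ = 11, y₁ ≡ 3 (mod 8). M₂ = 8, y₂ ≡ 7 (mod 11). k = 6×11×3 + 0×8×7 ≡ 22 (mod 88)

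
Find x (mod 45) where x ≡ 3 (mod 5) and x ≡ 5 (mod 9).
M = 5 × 9 = 45. M₁ = 9, y₁ ≡ 4 (mod 5). M₂ = 5, y₂ ≡ 2 (mod 9). x = 3×9×4 + 5×5×2 ≡ 23 (mod 45)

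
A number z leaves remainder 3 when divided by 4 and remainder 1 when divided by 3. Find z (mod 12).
M = 4 × 3 = 12. M₁ = 3, y₁ ≡ 3 (mod 4). M₂ = 4, y₂ ≡ 1 (mod 3). z = 3×3×3 + 1×4×1 ≡ 7 (mod 12)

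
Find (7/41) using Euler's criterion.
(7/41) = 7^{20} mod 41 = -1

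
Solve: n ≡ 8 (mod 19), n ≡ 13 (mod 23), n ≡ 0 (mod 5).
M = 19 × 23 × 5 = 2185. M₁ = 115, y₁ ≡ 1 (mod 19). M₂ = 95, y₂ ≡ 8 (mod 23). M₃ = 437, y₃ ≡ 3 (mod 5). n = 8×115×1 + 13×95×8 + 0×437×3 ≡ 2060 (mod 2185)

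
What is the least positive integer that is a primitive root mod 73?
g = 5. For each prime q|72: 5^{36}≡72, 5^{24}≡8, none ≡ 1, so ord_73(5) = 72 and 5 is a primitive root.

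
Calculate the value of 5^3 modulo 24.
5^{3} = 125 ≡ 5 mod 24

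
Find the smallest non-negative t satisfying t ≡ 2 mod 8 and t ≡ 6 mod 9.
M = 8 × 9 = 72. M₁ = 9, y₁ ≡ 1 mod 8. M₂ = 8, y₂ ≡ 8 mod 9. t = 2×9×1 + 6×8×8 ≡ 42 mod 72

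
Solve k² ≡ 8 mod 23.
The square roots of 8 mod 23 are 13 and 10. Verify: 13² = 169 ≡ 8 mod 23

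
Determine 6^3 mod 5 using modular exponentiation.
6^{3} = 216 ≡ 1 mod 5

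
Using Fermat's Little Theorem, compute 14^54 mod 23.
By Fermat: 14^{22} ≡ 1 mod 23. 54 = 2×22 + 10. So 14^{54} ≡ 14^{10} ≡ 18 mod 23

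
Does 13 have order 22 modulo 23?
13^{11} ≡ 1 (mod 23) and 11 < 22, so ord_23(13) = 11 ≠ 22 and 13 is not a primitive root.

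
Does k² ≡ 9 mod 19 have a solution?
By Euler's criterion: 9^{9} ≡ 1 mod 19. Since this equals 1, 9 is a QR.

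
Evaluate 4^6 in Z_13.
By repeated squaring mod 13: 4^{1}≡4, 4^{2}≡3, 4^{4}≡9. Then 4^{6} = 4^{4+2} ≡ 9 × 3 ≡ 1 mod 13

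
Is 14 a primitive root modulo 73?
ord_73(14) divides 72. For each prime q|72: 14^{36}≡72, 14^{24}≡64, none ≡ 1. So 14 has order 72 and is a primitive root mod 73.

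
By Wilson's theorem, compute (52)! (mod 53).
By Wilson's theorem, (52)! ≡ -1 ≡ 52 (mod 53)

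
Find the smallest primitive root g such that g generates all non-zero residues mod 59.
g = 2. Powers: [2, 4, 8, 16, 32, 5, ...] generates all 58 non-zero residues.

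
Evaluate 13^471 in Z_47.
Using Fermat: 13^{46} ≡ 1 mod 47. 471 ≡ 11 mod 46. So 13^{471} ≡ 13^{11} ≡ 26 mod 47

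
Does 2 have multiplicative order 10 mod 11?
Powers of 2 mod 11: 2^1≡2, 2^2≡4, 2^3≡8, 2^4≡5, 2^5≡10, 2^6≡9, 2^7≡7, 2^8≡3, 2^9≡6, 2^10≡1. First k with 2^k≡1 is k=10. Yes, ord_11(2) = 10.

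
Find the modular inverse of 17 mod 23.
Since 23 is prime, by Fermat 17^(-1) ≡ 17^{21} ≡ 19 mod 23. Verify: 17 × 19 = 323 ≡ 1 mod 23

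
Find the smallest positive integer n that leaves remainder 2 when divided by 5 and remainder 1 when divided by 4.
M = 5 × 4 = 20. M₁ = 4, y₁ ≡ 4 mod 5. M₂ = 5, y₂ ≡ 1 mod 4. n = 2×4×4 + 1×5×1 ≡ 17 mod 20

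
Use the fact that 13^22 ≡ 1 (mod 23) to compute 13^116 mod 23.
By Fermat: 13^{22} ≡ 1 (mod 23). 116 = 5×22 + 6. So 13^{116} ≡ 13^{6} ≡ 6 (mod 23)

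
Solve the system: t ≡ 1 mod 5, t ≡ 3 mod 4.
M = 5 × 4 = 20. M₁ = 4, y₁ ≡ 4 mod 5. M₂ = 5, y₂ ≡ 1 mod 4. t = 1×4×4 + 3×5×1 ≡ 11 mod 20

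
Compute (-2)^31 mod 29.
Using Fermat: (-2)^{28} ≡ 1 mod 29. 31 ≡ 3 mod 28. So (-2)^{31} ≡ (-2)^{3} ≡ 21 mod 29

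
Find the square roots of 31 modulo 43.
The square roots of 31 mod 43 are 17 and 26. Verify: 17² = 289 ≡ 31 (mod 43)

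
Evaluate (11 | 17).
(11/17) = 11^{8} mod 17 = -1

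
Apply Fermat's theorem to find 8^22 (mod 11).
By Fermat: 8^{10} ≡ 1 (mod 11). 22 = 2×10 + 2. So 8^{22} ≡ 8^{2} ≡ 9 (mod 11)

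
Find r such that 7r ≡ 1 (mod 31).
Since 31 is prime, by Fermat 7^(-1) ≡ 7^{29} ≡ 9 (mod 31). Verify: 7 × 9 = 63 ≡ 1 (mod 31)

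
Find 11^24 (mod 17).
Using Fermat: 11^{16} ≡ 1 (mod 17). 24 ≡ 8 (mod 16). So 11^{24} ≡ 11^{8} ≡ 16 (mod 17)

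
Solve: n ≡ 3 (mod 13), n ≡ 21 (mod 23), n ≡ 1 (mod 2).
M = 13 × 23 × 2 = 598. M₁ = 46, y₁ ≡ 2 (mod 13). M₂ = 26, y₂ ≡ 8 (mod 23). M₃ = 299, y₃ ≡ 1 (mod 2). n = 3×46×2 + 21×26×8 + 1×299×1 ≡ 159 (mod 598)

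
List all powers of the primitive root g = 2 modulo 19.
2^1, 2^2, ..., 2^{18} mod 19: [2, 4, 8, 16, 13, 7, 14, 9, 18, 17, 15, 11, 3, 6, 12, 5, 10, 1]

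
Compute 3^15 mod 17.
By repeated squaring mod 17: 3^{1}≡3, 3^{2}≡9, 3^{4}≡13, 3^{8}≡16. Then 3^{15} = 3^{8+4+2+1} ≡ 16 × 13 × 9 × 3 ≡ 6 mod 17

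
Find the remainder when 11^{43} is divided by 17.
By Fermat: 11^{16} ≡ 1 mod 17. 43 = 2×16 + 11. So 11^{43} ≡ 11^{11} ≡ 12 mod 17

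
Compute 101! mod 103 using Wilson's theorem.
(102)! = (101)! × (102) ≡ -1 mod 103. So (101)! ≡ -1 × (102)^(-1) ≡ (-1)×(-1) = 1 mod 103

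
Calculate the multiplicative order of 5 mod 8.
Powers of 5 mod 8: 5^1≡5, 5^2≡1. ord_8(5) = 2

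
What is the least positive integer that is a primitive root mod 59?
g = 2. Powers: [2, 4, 8, 16, 32, 5, 10, 20, 40, 21, ...] generates all 58 non-zero residues.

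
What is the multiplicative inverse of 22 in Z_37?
Since 37 is prime, by Fermat 22^(-1) ≡ 22^{35} ≡ 32 (mod 37). Verify: 22 × 32 = 704 ≡ 1 (mod 37)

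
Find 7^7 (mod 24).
By repeated squaring (mod 24): 7^{1}≡7, 7^{2}≡1, 7^{4}≡1. Then 7^{7} = 7^{4+2+1} ≡ 1 × 1 × 7 ≡ 7 (mod 24)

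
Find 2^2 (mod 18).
2^{2} = 4 ≡ 4 (mod 18)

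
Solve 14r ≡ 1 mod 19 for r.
Since 19 is prime, by Fermat 14^(-1) ≡ 14^{17} ≡ 15 mod 19. Verify: 14 × 15 = 210 ≡ 1 mod 19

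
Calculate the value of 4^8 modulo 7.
Using Fermat: 4^{6} ≡ 1 mod 7. 8 ≡ 2 mod 6. So 4^{8} ≡ 4^{2} ≡ 2 mod 7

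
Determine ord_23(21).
Powers of 21 mod 23: 21^1≡21, 21^2≡4, 21^3≡15, 21^4≡16, 21^5≡14, 21^6≡18, 21^7≡10, 21^8≡3, 21^9≡17, 21^10≡12, 21^11≡22, 21^12≡2, 21^13≡19, 21^14≡8, 21^15≡7, 21^16≡9, 21^17≡5, 21^18≡13, 21^19≡20, 21^20≡6, 21^21≡11, 21^22≡1. So the order of 21 is 22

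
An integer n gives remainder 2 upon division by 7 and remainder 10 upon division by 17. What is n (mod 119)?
M = 7 × 17 = 119. M₁ = 17, y₁ ≡ 5 (mod 7). M₂ = 7, y₂ ≡ 5 (mod 17). n = 2×17×5 + 10×7×5 ≡ 44 (mod 119)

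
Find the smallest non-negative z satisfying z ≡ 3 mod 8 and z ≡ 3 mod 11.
M = 8 × 11 = 88. M₁ = 11, y₁ ≡ 3 mod 8. M₂ = 8, y₂ ≡ 7 mod 11. z = 3×11×3 + 3×8×7 ≡ 3 mod 88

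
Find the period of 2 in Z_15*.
Powers of 2 mod 15: 2^1≡2, 2^2≡4, 2^3≡8, 2^4≡1. So the order of 2 is 4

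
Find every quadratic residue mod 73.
QRs mod 73: {1, 2, 3, 4, 6, 8, 9, 12, 16, 18, 19, 23, 24, 25, 27, 32, 35, 36, 37, 38, 41, 46, 48, 49, 50, 54, 55, 57, 61, 64, 65, 67, 69, 70, 71, 72}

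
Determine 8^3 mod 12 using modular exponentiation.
8^{3} = 512 ≡ 8 (mod 12)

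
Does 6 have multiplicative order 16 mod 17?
Powers of 6 mod 17: 6^1≡6, 6^2≡2, 6^3≡12, 6^4≡4, 6^5≡7, 6^6≡8, 6^7≡14, 6^8≡16, 6^9≡11, 6^10≡15, 6^11≡5, 6^12≡13, 6^13≡10, 6^14≡9, 6^15≡3, 6^16≡1. First k with 6^k≡1 is k=16. Yes, ord_17(6) = 16.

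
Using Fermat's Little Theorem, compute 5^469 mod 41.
By Fermat: 5^{40} ≡ 1 (mod 41). 469 ≡ 29 (mod 40). So 5^{469} ≡ 5^{29} ≡ 8 (mod 41)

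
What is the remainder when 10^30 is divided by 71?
By repeated squaring mod 71: 10^{1}≡10, 10^{2}≡29, 10^{4}≡60, 10^{8}≡50, 10^{16}≡15. Then 10^{30} = 10^{16+8+4+2} ≡ 15 × 50 × 60 × 29 ≡ 20 mod 71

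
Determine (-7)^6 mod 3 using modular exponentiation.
Using Fermat: (-7)^{2} ≡ 1 (mod 3). 6 ≡ 0 (mod 2). So (-7)^{6} ≡ (-7)^{0} ≡ 1 (mod 3)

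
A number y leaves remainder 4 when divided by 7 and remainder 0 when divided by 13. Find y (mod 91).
M = 7 × 13 = 91. M₁ = 13, y₁ ≡ 6 (mod 7). M₂ = 7, y₂ ≡ 2 (mod 13). y = 4×13×6 + 0×7×2 ≡ 39 (mod 91)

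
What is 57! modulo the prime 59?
(58)! = (57)! × (58) ≡ -1 (mod 59). So (57)! ≡ -1 × (58)^(-1) ≡ (-1)×(-1) = 1 (mod 59)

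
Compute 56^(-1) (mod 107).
Since 107 is prime, by Fermat 56^(-1) ≡ 56^{105} ≡ 86 (mod 107). Verify: 56 × 86 = 4816 ≡ 1 (mod 107)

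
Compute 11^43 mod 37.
Using Fermat: 11^{36} ≡ 1 (mod 37). 43 ≡ 7 (mod 36). So 11^{43} ≡ 11^{7} ≡ 11 (mod 37)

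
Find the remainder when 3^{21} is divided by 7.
By Fermat: 3^{6} ≡ 1 mod 7. 21 = 3×6 + 3. So 3^{21} ≡ 3^{3} ≡ 6 mod 7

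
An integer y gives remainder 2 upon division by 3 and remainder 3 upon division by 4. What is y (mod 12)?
M = 3 × 4 = 12. M₁ = 4, y₁ ≡ 1 (mod 3). M₂ = 3, y₂ ≡ 3 (mod 4). y = 2×4×1 + 3×3×3 ≡ 11 (mod 12)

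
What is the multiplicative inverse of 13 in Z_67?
Since 67 is prime, by Fermat 13^(-1) ≡ 13^{65} ≡ 31 mod 67. Verify: 13 × 31 = 403 ≡ 1 mod 67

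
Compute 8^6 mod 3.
Using Fermat: 8^{2} ≡ 1 (mod 3). 6 ≡ 0 (mod 2). So 8^{6} ≡ 8^{0} ≡ 1 (mod 3)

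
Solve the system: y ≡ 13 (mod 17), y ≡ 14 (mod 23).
M = 17 × 23 = 391. M₁ = 23, y₁ ≡ 3 (mod 17). M₂ = 17, y₂ ≡ 19 (mod 23). y = 13×23×3 + 14×17×19 ≡ 336 (mod 391)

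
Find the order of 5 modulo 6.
Powers of 5 mod 6: 5^1≡5, 5^2≡1. ord_6(5) = 2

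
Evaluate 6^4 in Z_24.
6^{4} = 1296 ≡ 0 (mod 24)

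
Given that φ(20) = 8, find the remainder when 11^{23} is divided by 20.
By Euler: 11^{8} ≡ 1 (mod 20) since gcd(11, 20) = 1. 23 = 2×8 + 7. So 11^{23} ≡ 11^{7} ≡ 11 (mod 20)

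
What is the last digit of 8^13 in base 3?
Using Fermat: 8^{2} ≡ 1 (mod 3). 13 ≡ 1 (mod 2). So 8^{13} ≡ 8^{1} ≡ 2 (mod 3)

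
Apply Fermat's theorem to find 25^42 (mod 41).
By Fermat: 25^{40} ≡ 1 (mod 41). So 25^{42} = 25^{40} · 25^{2} ≡ 25^{2} ≡ 10 (mod 41)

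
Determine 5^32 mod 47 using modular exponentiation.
By repeated squaring (mod 47): 5^{1}≡5, 5^{2}≡25, 5^{4}≡14, 5^{8}≡8, 5^{16}≡17, 5^{32}≡7. So 5^{32} ≡ 7 (mod 47)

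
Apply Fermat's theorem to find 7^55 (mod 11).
By Fermat: 7^{10} ≡ 1 (mod 11). 55 = 5×10 + 5. So 7^{55} ≡ 7^{5} ≡ 10 (mod 11)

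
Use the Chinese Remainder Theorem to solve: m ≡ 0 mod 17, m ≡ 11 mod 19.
M = 17 × 19 = 323. M₁ = 19, y₁ ≡ 9 mod 17. M₂ = 17, y₂ ≡ 9 mod 19. m = 0×19×9 + 11×17×9 ≡ 68 mod 323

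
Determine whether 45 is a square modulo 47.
By Euler's criterion: 45^{23} ≡ 46 mod 47. Since this equals -1 (≡ 46), 45 is not a QR.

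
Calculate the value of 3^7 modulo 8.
By repeated squaring mod 8: 3^{1}≡3, 3^{2}≡1, 3^{4}≡1. Then 3^{7} = 3^{4+2+1} ≡ 1 × 1 × 3 ≡ 3 mod 8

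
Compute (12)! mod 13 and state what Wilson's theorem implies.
(12)! mod 13 = 12. Since this equals -1 (mod 13), Wilson confirms 13 is prime.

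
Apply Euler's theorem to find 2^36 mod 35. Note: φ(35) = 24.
By Euler: 2^{24} ≡ 1 mod 35 since gcd(2, 35) = 1. 36 = 1×24 + 12. So 2^{36} ≡ 2^{12} ≡ 1 mod 35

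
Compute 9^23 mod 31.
By repeated squaring mod 31: 9^{1}≡9, 9^{2}≡19, 9^{4}≡20, 9^{8}≡28, 9^{16}≡9. Then 9^{23} = 9^{16+4+2+1} ≡ 9 × 20 × 19 × 9 ≡ 28 mod 31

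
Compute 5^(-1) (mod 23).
Since 23 is prime, by Fermat 5^(-1) ≡ 5^{21} ≡ 14 (mod 23). Verify: 5 × 14 = 70 ≡ 1 (mod 23)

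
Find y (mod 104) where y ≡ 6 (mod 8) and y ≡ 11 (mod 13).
M = 8 × 13 = 104. M₁ = 13, y₁ ≡ 5 (mod 8). M₂ = 8, y₂ ≡ 5 (mod 13). y = 6×13×5 + 11×8×5 ≡ 102 (mod 104)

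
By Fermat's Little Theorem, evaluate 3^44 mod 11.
By Fermat: 3^{10} ≡ 1 mod 11. 44 = 4×10 + 4. So 3^{44} ≡ 3^{4} ≡ 4 mod 11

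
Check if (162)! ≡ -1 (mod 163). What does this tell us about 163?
(162)! mod 163 = 162. Since this equals -1 (mod 163), Wilson confirms 163 is prime.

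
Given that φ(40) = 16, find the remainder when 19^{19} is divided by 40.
By Euler: 19^{16} ≡ 1 (mod 40) since gcd(19, 40) = 1. 19 = 1×16 + 3. So 19^{19} ≡ 19^{3} ≡ 19 (mod 40)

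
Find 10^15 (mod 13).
Using Fermat: 10^{12} ≡ 1 (mod 13). 15 ≡ 3 (mod 12). So 10^{15} ≡ 10^{3} ≡ 12 (mod 13)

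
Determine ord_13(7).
Powers of 7 mod 13: 7^1≡7, 7^2≡10, 7^3≡5, 7^4≡9, 7^5≡11, 7^6≡12, 7^7≡6, 7^8≡3, 7^9≡8, 7^10≡4, 7^11≡2, 7^12≡1. So the order of 7 is 12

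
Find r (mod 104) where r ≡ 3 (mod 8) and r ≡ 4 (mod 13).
M = 8 × 13 = 104. M₁ = 13, y₁ ≡ 5 (mod 8). M₂ = 8, y₂ ≡ 5 (mod 13). r = 3×13×5 + 4×8×5 ≡ 43 (mod 104)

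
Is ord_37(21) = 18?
Powers of 21 mod 37: 21^1≡21, 21^2≡34, 21^3≡11, 21^4≡9, 21^5≡4, 21^6≡10, 21^7≡25, 21^8≡7, 21^9≡36, 21^10≡16, 21^11≡3, 21^12≡26, 21^13≡28, 21^14≡33, 21^15≡27, 21^16≡12, 21^17≡30, 21^18≡1. First k with 21^k≡1 is k=18. Yes, ord_37(21) = 18.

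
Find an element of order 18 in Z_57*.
2 has order 18 mod 57 since 2^{18} ≡ 1 mod 57 and no smaller power works.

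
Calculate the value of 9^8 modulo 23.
By repeated squaring mod 23: 9^{1}≡9, 9^{2}≡12, 9^{4}≡6, 9^{8}≡13. So 9^{8} ≡ 13 mod 23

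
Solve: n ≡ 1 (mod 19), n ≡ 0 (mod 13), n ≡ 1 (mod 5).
M = 19 × 13 × 5 = 1235. M₁ = 65, y₁ ≡ 12 (mod 19). M₂ = 95, y₂ ≡ 10 (mod 13). M₃ = 247, y₃ ≡ 3 (mod 5). n = 1×65×12 + 0×95×10 + 1×247×3 ≡ 286 (mod 1235)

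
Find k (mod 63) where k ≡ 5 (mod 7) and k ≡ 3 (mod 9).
M = 7 × 9 = 63. M₁ = 9, y₁ ≡ 4 (mod 7). M₂ = 7, y₂ ≡ 4 (mod 9). k = 5×9×4 + 3×7×4 ≡ 12 (mod 63)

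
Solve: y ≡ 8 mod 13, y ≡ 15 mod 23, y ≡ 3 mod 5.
M = 13 × 23 × 5 = 1495. M₁ = 115, y₁ ≡ 6 mod 13. M₂ = 65, y₂ ≡ 17 mod 23. M₃ = 299, y₃ ≡ 4 mod 5. y = 8×115×6 + 15×65×17 + 3×299×4 ≡ 268 mod 1495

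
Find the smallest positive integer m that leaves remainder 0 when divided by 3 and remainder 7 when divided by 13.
M = 3 × 13 = 39. M₁ = 13, y₁ ≡ 1 (mod 3). M₂ = 3, y₂ ≡ 9 (mod 13). m = 0×13×1 + 7×3×9 ≡ 33 (mod 39)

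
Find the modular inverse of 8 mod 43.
Since 43 is prime, by Fermat 8^(-1) ≡ 8^{41} ≡ 27 mod 43. Verify: 8 × 27 = 216 ≡ 1 mod 43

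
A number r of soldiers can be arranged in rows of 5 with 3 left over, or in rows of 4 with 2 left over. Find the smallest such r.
M = 5 × 4 = 20. M₁ = 4, y₁ ≡ 4 (mod 5). M₂ = 5, y₂ ≡ 1 (mod 4). r = 3×4×4 + 2×5×1 ≡ 18 (mod 20)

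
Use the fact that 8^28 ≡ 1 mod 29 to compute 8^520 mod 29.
By Fermat: 8^{28} ≡ 1 mod 29. 520 ≡ 16 mod 28. So 8^{520} ≡ 8^{16} ≡ 23 mod 29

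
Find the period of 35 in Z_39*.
Powers of 35 mod 39: 35^1≡35, 35^2≡16, 35^3≡14, 35^4≡22, 35^5≡29, 35^6≡1. Order = 6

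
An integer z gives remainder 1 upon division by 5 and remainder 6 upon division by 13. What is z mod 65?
M = 5 × 13 = 65. M₁ = 13, y₁ ≡ 2 mod 5. M₂ = 5, y₂ ≡ 8 mod 13. z = 1×13×2 + 6×5×8 ≡ 6 mod 65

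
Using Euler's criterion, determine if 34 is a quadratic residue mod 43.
By Euler's criterion: 34^{21} ≡ 42 mod 43. Since this equals -1 (≡ 42), 34 is not a QR.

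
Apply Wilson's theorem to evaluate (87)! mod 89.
(88)! = (87)! × (88) ≡ -1 (mod 89). So (87)! ≡ -1 × (88)^(-1) ≡ (-1)×(-1) = 1 (mod 89)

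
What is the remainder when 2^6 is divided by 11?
By repeated squaring mod 11: 2^{1}≡2, 2^{2}≡4, 2^{4}≡5. Then 2^{6} = 2^{4+2} ≡ 5 × 4 ≡ 9 mod 11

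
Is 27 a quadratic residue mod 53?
By Euler's criterion: 27^{26} ≡ 52 mod 53. Since this equals -1 (≡ 52), 27 is not a QR.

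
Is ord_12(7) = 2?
Powers of 7 mod 12: 7^1≡7, 7^2≡1. First k with 7^k≡1 is k=2. Yes, ord_12(7) = 2.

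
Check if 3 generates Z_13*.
3^{3} ≡ 1 mod 13 and 3 < 12, so ord_13(3) = 3 ≠ 12 and 3 is not a primitive root.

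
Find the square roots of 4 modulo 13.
The square roots of 4 mod 13 are 11 and 2. Verify: 11² = 121 ≡ 4 (mod 13)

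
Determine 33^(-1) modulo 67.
Since 67 is prime, by Fermat 33^(-1) ≡ 33^{65} ≡ 65 mod 67. Verify: 33 × 65 = 2145 ≡ 1 mod 67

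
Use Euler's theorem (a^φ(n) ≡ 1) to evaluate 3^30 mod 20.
By Euler: 3^{8} ≡ 1 mod 20 since gcd(3, 20) = 1. 30 = 3×8 + 6. So 3^{30} ≡ 3^{6} ≡ 9 mod 20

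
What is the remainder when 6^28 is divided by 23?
Using Fermat: 6^{22} ≡ 1 (mod 23). 28 ≡ 6 (mod 22). So 6^{28} ≡ 6^{6} ≡ 12 (mod 23)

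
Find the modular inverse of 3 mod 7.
Since 7 is prime, by Fermat 3^(-1) ≡ 3^{5} ≡ 5 (mod 7). Verify: 3 × 5 = 15 ≡ 1 (mod 7)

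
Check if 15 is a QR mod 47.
By Euler's criterion: 15^{23} ≡ 46 mod 47. Since this equals -1 (≡ 46), 15 is not a QR.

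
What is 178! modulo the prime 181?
(180)! = (178)! × (179) × (180) ≡ -1 mod 181. So (178)! ≡ -1 × [(180)(179)]^(-1) ≡ 90 mod 181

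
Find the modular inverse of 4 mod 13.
Since 13 is prime, by Fermat 4^(-1) ≡ 4^{11} ≡ 10 (mod 13). Verify: 4 × 10 = 40 ≡ 1 (mod 13)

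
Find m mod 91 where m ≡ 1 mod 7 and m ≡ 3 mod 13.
M = 7 × 13 = 91. M₁ = 13, y₁ ≡ 6 mod 7. M₂ = 7, y₂ ≡ 2 mod 13. m = 1×13×6 + 3×7×2 ≡ 29 mod 91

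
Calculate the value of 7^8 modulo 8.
By repeated squaring (mod 8): 7^{1}≡7, 7^{2}≡1, 7^{4}≡1, 7^{8}≡1. So 7^{8} ≡ 1 (mod 8)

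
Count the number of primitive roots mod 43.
Number of primitive roots mod 43 = φ(p-1) = φ(42) = 12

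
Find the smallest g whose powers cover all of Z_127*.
g = 3. For each prime q|126: 3^{63}≡126, 3^{42}≡107, 3^{18}≡4, none ≡ 1, so ord_127(3) = 126 and 3 is a primitive root.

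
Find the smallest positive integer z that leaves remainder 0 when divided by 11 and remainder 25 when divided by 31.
M = 11 × 31 = 341. M₁ = 31, y₁ ≡ 5 (mod 11). M₂ = 11, y₂ ≡ 17 (mod 31). z = 0×31×5 + 25×11×17 ≡ 242 (mod 341)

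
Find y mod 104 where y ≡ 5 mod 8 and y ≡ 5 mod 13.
M = 8 × 13 = 104. M₁ = 13, y₁ ≡ 5 mod 8. M₂ = 8, y₂ ≡ 5 mod 13. y = 5×13×5 + 5×8×5 ≡ 5 mod 104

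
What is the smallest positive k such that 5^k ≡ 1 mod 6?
Powers of 5 mod 6: 5^1≡5, 5^2≡1. ord_6(5) = 2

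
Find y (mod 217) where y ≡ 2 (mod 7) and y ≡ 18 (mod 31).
M = 7 × 31 = 217. M₁ = 31, y₁ ≡ 5 (mod 7). M₂ = 7, y₂ ≡ 9 (mod 31). y = 2×31×5 + 18×7×9 ≡ 142 (mod 217)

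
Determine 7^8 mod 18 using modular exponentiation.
By repeated squaring (mod 18): 7^{1}≡7, 7^{2}≡13, 7^{4}≡7, 7^{8}≡13. So 7^{8} ≡ 13 (mod 18)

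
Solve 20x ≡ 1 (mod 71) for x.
Since 71 is prime, by Fermat 20^(-1) ≡ 20^{69} ≡ 32 (mod 71). Verify: 20 × 32 = 640 ≡ 1 (mod 71)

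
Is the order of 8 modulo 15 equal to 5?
Powers of 8 mod 15: 8^1≡8, 8^2≡4, 8^3≡2, 8^4≡1. Already 8^4≡1, so the order is 4 < 5. No, the actual order is 4.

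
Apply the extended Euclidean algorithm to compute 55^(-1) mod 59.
Extended GCD: 55(-15) + 59(14) = 1. So 55^(-1) ≡ -15 ≡ 44 (mod 59). Verify: 55 × 44 = 2420 ≡ 1 (mod 59)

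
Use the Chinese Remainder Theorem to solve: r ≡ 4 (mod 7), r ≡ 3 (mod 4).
M = 7 × 4 = 28. M₁ = 4, y₁ ≡ 2 (mod 7). M₂ = 7, y₂ ≡ 3 (mod 4). r = 4×4×2 + 3×7×3 ≡ 11 (mod 28)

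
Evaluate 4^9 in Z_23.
By repeated squaring (mod 23): 4^{1}≡4, 4^{2}≡16, 4^{4}≡3, 4^{8}≡9. Then 4^{9} = 4^{8+1} ≡ 9 × 4 ≡ 13 (mod 23)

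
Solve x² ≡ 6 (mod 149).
The square roots of 6 mod 149 are 30 and 119. Verify: 30² = 900 ≡ 6 (mod 149)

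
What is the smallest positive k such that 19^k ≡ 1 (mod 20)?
Powers of 19 mod 20: 19^1≡19, 19^2≡1. ord_20(19) = 2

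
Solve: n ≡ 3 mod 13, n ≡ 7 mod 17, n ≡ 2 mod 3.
M = 13 × 17 × 3 = 663. M₁ = 51, y₁ ≡ 12 mod 13. M₂ = 39, y₂ ≡ 7 mod 17. M₃ = 221, y₃ ≡ 2 mod 3. n = 3×51×12 + 7×39×7 + 2×221×2 ≡ 653 mod 663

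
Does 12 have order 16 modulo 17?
ord_17(12) divides 16. For each prime q|16: 12^{8}≡16, none ≡ 1. So 12 has order 16 and is a primitive root mod 17.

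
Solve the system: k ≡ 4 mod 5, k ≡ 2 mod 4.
M = 5 × 4 = 20. M₁ = 4, y₁ ≡ 4 mod 5. M₂ = 5, y₂ ≡ 1 mod 4. k = 4×4×4 + 2×5×1 ≡ 14 mod 20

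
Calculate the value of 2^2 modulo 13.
2^{2} = 4 ≡ 4 (mod 13)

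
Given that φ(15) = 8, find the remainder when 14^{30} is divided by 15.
By Euler: 14^{8} ≡ 1 (mod 15) since gcd(14, 15) = 1. 30 = 3×8 + 6. So 14^{30} ≡ 14^{6} ≡ 1 (mod 15)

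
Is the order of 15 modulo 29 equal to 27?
Powers of 15 mod 29: 15^1≡15, 15^2≡22, 15^3≡11, 15^4≡20, 15^5≡10, 15^6≡5, 15^7≡17, 15^8≡23, 15^9≡26, 15^10≡13, 15^11≡21, 15^12≡25, 15^13≡27, 15^14≡28, 15^15≡14, 15^16≡7, 15^17≡18, 15^18≡9, 15^19≡19, 15^20≡24, 15^21≡12, 15^22≡6, 15^23≡3, 15^24≡16, 15^25≡8, 15^26≡4, 15^27≡2, 15^28≡1. 15^27≡2≢1, so ord ≠ 27. No, the actual order is 28.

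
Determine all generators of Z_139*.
There are φ(138) = 44 primitive roots mod 139: {2, 3, 12, 15, 17, 18, 19, 21, 22, 26, 32, 40, 50, 53, 56, 58, 61, 68, 70, 72, 73, 85, 88, 90, 92, 93, 98, 101, 102, 104, 108, 109, 110, 111, 114, 115, 119, 123, 126, 128, 130, 132, 134, 135}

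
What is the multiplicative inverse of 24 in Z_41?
Since 41 is prime, by Fermat 24^(-1) ≡ 24^{39} ≡ 12 (mod 41). Verify: 24 × 12 = 288 ≡ 1 (mod 41)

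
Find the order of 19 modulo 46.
Powers of 19 mod 46: 19^1≡19, 19^2≡39, 19^3≡5, 19^4≡3, 19^5≡11, 19^6≡25, 19^7≡15, 19^8≡9, 19^9≡33, 19^10≡29, 19^11≡45, 19^12≡27, 19^13≡7, 19^14≡41, 19^15≡43, 19^16≡35, 19^17≡21, 19^18≡31, 19^19≡37, 19^20≡13, 19^21≡17, 19^22≡1. Order = 22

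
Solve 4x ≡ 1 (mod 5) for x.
Since 5 is prime, by Fermat 4^(-1) ≡ 4^{3} ≡ 4 (mod 5). Verify: 4 × 4 = 16 ≡ 1 (mod 5)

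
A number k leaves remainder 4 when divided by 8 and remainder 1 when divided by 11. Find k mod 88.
M = 8 × 11 = 88. M₁ = 11, y₁ ≡ 3 mod 8. M₂ = 8, y₂ ≡ 7 mod 11. k = 4×11×3 + 1×8×7 ≡ 12 mod 88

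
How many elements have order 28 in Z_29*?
There are φ(29-1) = φ(28) = 12 primitive roots modulo 29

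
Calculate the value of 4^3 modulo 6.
4^{3} = 64 ≡ 4 (mod 6)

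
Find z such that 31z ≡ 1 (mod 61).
Since 61 is prime, by Fermat 31^(-1) ≡ 31^{59} ≡ 2 (mod 61). Verify: 31 × 2 = 62 ≡ 1 (mod 61)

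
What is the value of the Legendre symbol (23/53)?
(23/53) = 23^{26} mod 53 = -1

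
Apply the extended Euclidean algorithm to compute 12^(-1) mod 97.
Extended GCD: 12(-8) + 97(1) = 1. So 12^(-1) ≡ -8 ≡ 89 (mod 97). Verify: 12 × 89 = 1068 ≡ 1 (mod 97)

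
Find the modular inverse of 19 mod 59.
Since 59 is prime, by Fermat 19^(-1) ≡ 19^{57} ≡ 28 mod 59. Verify: 19 × 28 = 532 ≡ 1 mod 59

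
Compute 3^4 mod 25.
3^{4} = 81 ≡ 6 mod 25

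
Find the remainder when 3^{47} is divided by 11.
By Fermat: 3^{10} ≡ 1 mod 11. 47 = 4×10 + 7. So 3^{47} ≡ 3^{7} ≡ 9 mod 11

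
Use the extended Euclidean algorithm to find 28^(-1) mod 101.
Extended GCD: 28(-18) + 101(5) = 1. So 28^(-1) ≡ -18 ≡ 83 (mod 101). Verify: 28 × 83 = 2324 ≡ 1 (mod 101)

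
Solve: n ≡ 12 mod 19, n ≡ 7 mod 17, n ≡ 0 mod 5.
M = 19 × 17 × 5 = 1615. M₁ = 85, y₁ ≡ 17 mod 19. M₂ = 95, y₂ ≡ 12 mod 17. M₃ = 323, y₃ ≡ 2 mod 5. n = 12×85×17 + 7×95×12 + 0×323×2 ≡ 1095 mod 1615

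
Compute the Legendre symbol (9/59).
(9/59) = 9^{29} mod 59 = 1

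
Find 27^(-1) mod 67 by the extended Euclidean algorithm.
Extended GCD: 27(5) + 67(-2) = 1. So 27^(-1) ≡ 5 mod 67. Verify: 27 × 5 = 135 ≡ 1 mod 67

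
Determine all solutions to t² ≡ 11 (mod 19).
The square roots of 11 mod 19 are 7 and 12. Verify: 7² = 49 ≡ 11 (mod 19)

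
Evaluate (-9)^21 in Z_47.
By repeated squaring (mod 47): (-9)^{1}≡38, (-9)^{2}≡34, (-9)^{4}≡28, (-9)^{8}≡32, (-9)^{16}≡37. Then (-9)^{21} = (-9)^{16+4+1} ≡ 37 × 28 × 38 ≡ 29 (mod 47)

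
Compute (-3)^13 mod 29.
By repeated squaring (mod 29): (-3)^{1}≡26, (-3)^{2}≡9, (-3)^{4}≡23, (-3)^{8}≡7. Then (-3)^{13} = (-3)^{8+4+1} ≡ 7 × 23 × 26 ≡ 10 (mod 29)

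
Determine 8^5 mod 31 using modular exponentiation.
By repeated squaring (mod 31): 8^{1}≡8, 8^{2}≡2, 8^{4}≡4. Then 8^{5} = 8^{4+1} ≡ 4 × 8 ≡ 1 (mod 31)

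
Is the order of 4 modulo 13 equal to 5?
Powers of 4 mod 13: 4^1≡4, 4^2≡3, 4^3≡12, 4^4≡9, 4^5≡10, 4^6≡1. 4^5≡10≢1, so ord ≠ 5. No, the actual order is 6.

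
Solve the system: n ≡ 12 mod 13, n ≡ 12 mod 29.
M = 13 × 29 = 377. M₁ = 29, y₁ ≡ 9 mod 13. M₂ = 13, y₂ ≡ 9 mod 29. n = 12×29×9 + 12×13×9 ≡ 12 mod 377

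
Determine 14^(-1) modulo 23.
Since 23 is prime, by Fermat 14^(-1) ≡ 14^{21} ≡ 5 mod 23. Verify: 14 × 5 = 70 ≡ 1 mod 23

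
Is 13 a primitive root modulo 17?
13^{4} ≡ 1 (mod 17) and 4 < 16, so ord_17(13) = 4 ≠ 16 and 13 is not a primitive root.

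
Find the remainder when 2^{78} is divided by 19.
By Fermat: 2^{18} ≡ 1 (mod 19). 78 = 4×18 + 6. So 2^{78} ≡ 2^{6} ≡ 7 (mod 19)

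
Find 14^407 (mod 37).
Using Fermat: 14^{36} ≡ 1 (mod 37). 407 ≡ 11 (mod 36). So 14^{407} ≡ 14^{11} ≡ 8 (mod 37)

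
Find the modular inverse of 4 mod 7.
Since 7 is prime, by Fermat 4^(-1) ≡ 4^{5} ≡ 2 (mod 7). Verify: 4 × 2 = 8 ≡ 1 (mod 7)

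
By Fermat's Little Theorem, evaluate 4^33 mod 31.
By Fermat: 4^{30} ≡ 1 (mod 31). So 4^{33} = 4^{30} · 4^{3} ≡ 4^{3} ≡ 2 (mod 31)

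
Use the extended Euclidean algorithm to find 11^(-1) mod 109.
Extended GCD: 11(10) + 109(-1) = 1. So 11^(-1) ≡ 10 (mod 109). Verify: 11 × 10 = 110 ≡ 1 (mod 109)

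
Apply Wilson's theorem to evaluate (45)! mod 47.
(46)! = (45)! × (46) ≡ -1 mod 47. So (45)! ≡ -1 × (46)^(-1) ≡ (-1)×(-1) = 1 mod 47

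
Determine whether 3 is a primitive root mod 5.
ord_5(3) divides 4. For each prime q|4: 3^{2}≡4, none ≡ 1. So 3 has order 4 and is a primitive root mod 5.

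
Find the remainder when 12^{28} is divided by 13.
By Fermat: 12^{12} ≡ 1 mod 13. 28 = 2×12 + 4. So 12^{28} ≡ 12^{4} ≡ 1 mod 13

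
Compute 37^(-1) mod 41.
Since 41 is prime, by Fermat 37^(-1) ≡ 37^{39} ≡ 10 mod 41. Verify: 37 × 10 = 370 ≡ 1 mod 41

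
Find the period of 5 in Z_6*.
Powers of 5 mod 6: 5^1≡5, 5^2≡1. So the order of 5 is 2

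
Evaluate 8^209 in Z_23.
Using Fermat: 8^{22} ≡ 1 mod 23. 209 ≡ 11 mod 22. So 8^{209} ≡ 8^{11} ≡ 1 mod 23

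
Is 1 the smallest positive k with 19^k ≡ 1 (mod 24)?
Powers of 19 mod 24: 19^1≡19, 19^2≡1. 19^1≡19≢1, so ord ≠ 1. No, the actual order is 2.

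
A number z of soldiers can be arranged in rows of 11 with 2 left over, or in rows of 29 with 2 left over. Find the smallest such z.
M = 11 × 29 = 319. M₁ = 29, y₁ ≡ 8 mod 11. M₂ = 11, y₂ ≡ 8 mod 29. z = 2×29×8 + 2×11×8 ≡ 2 mod 319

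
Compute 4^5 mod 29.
By repeated squaring mod 29: 4^{1}≡4, 4^{2}≡16, 4^{4}≡24. Then 4^{5} = 4^{4+1} ≡ 24 × 4 ≡ 9 mod 29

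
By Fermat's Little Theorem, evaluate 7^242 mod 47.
By Fermat: 7^{46} ≡ 1 (mod 47). 242 ≡ 12 (mod 46). So 7^{242} ≡ 7^{12} ≡ 17 (mod 47)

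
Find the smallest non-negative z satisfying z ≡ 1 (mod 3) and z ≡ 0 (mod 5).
M = 3 × 5 = 15. M₁ = 5, y₁ ≡ 2 (mod 3). M₂ = 3, y₂ ≡ 2 (mod 5). z = 1×5×2 + 0×3×2 ≡ 10 (mod 15)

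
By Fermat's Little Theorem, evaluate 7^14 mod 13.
By Fermat: 7^{12} ≡ 1 (mod 13). So 7^{14} = 7^{12} · 7^{2} ≡ 7^{2} ≡ 10 (mod 13)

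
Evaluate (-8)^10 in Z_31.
By repeated squaring (mod 31): (-8)^{1}≡23, (-8)^{2}≡2, (-8)^{4}≡4, (-8)^{8}≡16. Then (-8)^{10} = (-8)^{8+2} ≡ 16 × 2 ≡ 1 (mod 31)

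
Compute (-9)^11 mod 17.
By repeated squaring (mod 17): (-9)^{1}≡8, (-9)^{2}≡13, (-9)^{4}≡16, (-9)^{8}≡1. Then (-9)^{11} = (-9)^{8+2+1} ≡ 1 × 13 × 8 ≡ 2 (mod 17)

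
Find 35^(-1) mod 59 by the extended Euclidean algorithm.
Extended GCD: 35(27) + 59(-16) = 1. So 35^(-1) ≡ 27 mod 59. Verify: 35 × 27 = 945 ≡ 1 mod 59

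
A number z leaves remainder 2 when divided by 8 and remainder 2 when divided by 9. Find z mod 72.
M = 8 × 9 = 72. M₁ = 9, y₁ ≡ 1 mod 8. M₂ = 8, y₂ ≡ 8 mod 9. z = 2×9×1 + 2×8×8 ≡ 2 mod 72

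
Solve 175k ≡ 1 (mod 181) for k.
Since 181 is prime, by Fermat 175^(-1) ≡ 175^{179} ≡ 30 (mod 181). Verify: 175 × 30 = 5250 ≡ 1 (mod 181)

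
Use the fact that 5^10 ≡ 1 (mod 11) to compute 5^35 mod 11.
By Fermat: 5^{10} ≡ 1 (mod 11). 35 = 3×10 + 5. So 5^{35} ≡ 5^{5} ≡ 1 (mod 11)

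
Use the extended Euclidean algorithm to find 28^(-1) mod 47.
Extended GCD: 28(-5) + 47(3) = 1. So 28^(-1) ≡ -5 ≡ 42 (mod 47). Verify: 28 × 42 = 1176 ≡ 1 (mod 47)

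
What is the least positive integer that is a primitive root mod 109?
g = 6. Powers: [6, 36, 107, 97, 37, 4, 24, 35, 101, ...] generates all 108 non-zero residues.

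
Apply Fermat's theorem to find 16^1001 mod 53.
By Fermat: 16^{52} ≡ 1 mod 53. 1001 ≡ 13 mod 52. So 16^{1001} ≡ 16^{13} ≡ 1 mod 53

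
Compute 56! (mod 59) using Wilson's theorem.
(58)! = (56)! × (57) × (58) ≡ -1 (mod 59). So (56)! ≡ -1 × [(58)(57)]^(-1) ≡ 29 (mod 59)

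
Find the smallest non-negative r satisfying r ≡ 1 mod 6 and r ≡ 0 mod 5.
M = 6 × 5 = 30. M₁ = 5, y₁ ≡ 5 mod 6. M₂ = 6, y₂ ≡ 1 mod 5. r = 1×5×5 + 0×6×1 ≡ 25 mod 30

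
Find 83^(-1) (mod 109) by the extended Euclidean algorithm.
Extended GCD: 83(-21) + 109(16) = 1. So 83^(-1) ≡ -21 ≡ 88 (mod 109). Verify: 83 × 88 = 7304 ≡ 1 (mod 109)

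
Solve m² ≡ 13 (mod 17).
The square roots of 13 mod 17 are 8 and 9. Verify: 8² = 64 ≡ 13 (mod 17)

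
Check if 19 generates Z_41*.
ord_41(19) divides 40. For each prime q|40: 19^{20}≡40, 19^{8}≡37, none ≡ 1. So 19 has order 40 and is a primitive root mod 41.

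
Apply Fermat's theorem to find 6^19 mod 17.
By Fermat: 6^{16} ≡ 1 mod 17. So 6^{19} = 6^{16} · 6^{3} ≡ 6^{3} ≡ 12 mod 17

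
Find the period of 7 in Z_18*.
Powers of 7 mod 18: 7^1≡7, 7^2≡13, 7^3≡1. Order = 3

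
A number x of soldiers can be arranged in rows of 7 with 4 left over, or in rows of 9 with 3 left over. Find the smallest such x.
M = 7 × 9 = 63. M₁ = 9, y₁ ≡ 4 (mod 7). M₂ = 7, y₂ ≡ 4 (mod 9). x = 4×9×4 + 3×7×4 ≡ 39 (mod 63)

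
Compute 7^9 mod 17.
By repeated squaring (mod 17): 7^{1}≡7, 7^{2}≡15, 7^{4}≡4, 7^{8}≡16. Then 7^{9} = 7^{8+1} ≡ 16 × 7 ≡ 10 (mod 17)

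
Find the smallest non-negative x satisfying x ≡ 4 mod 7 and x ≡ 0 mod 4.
M = 7 × 4 = 28. M₁ = 4, y₁ ≡ 2 mod 7. M₂ = 7, y₂ ≡ 3 mod 4. x = 4×4×2 + 0×7×3 ≡ 4 mod 28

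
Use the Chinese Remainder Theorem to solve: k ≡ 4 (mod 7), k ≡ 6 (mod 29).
M = 7 × 29 = 203. M₁ = 29, y₁ ≡ 1 (mod 7). M₂ = 7, y₂ ≡ 25 (mod 29). k = 4×29×1 + 6×7×25 ≡ 151 (mod 203)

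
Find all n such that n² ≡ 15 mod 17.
The square roots of 15 mod 17 are 7 and 10. Verify: 7² = 49 ≡ 15 mod 17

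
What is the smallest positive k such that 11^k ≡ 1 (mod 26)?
Powers of 11 mod 26: 11^1≡11, 11^2≡17, 11^3≡5, 11^4≡3, 11^5≡7, 11^6≡25, 11^7≡15, 11^8≡9, 11^9≡21, 11^10≡23, 11^11≡19, 11^12≡1. Order = 12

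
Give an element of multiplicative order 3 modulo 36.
13 has order 3 mod 36 since 13^{3} ≡ 1 (mod 36) and no smaller power works.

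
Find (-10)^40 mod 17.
Using Fermat: (-10)^{16} ≡ 1 mod 17. 40 ≡ 8 mod 16. So (-10)^{40} ≡ (-10)^{8} ≡ 16 mod 17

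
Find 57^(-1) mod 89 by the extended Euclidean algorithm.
Extended GCD: 57(25) + 89(-16) = 1. So 57^(-1) ≡ 25 mod 89. Verify: 57 × 25 = 1425 ≡ 1 mod 89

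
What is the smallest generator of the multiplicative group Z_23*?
g = 5. Powers: [5, 2, 10, 4, 20, 8, 17, ...] generates all 22 non-zero residues.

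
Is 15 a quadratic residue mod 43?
By Euler's criterion: 15^{21} ≡ 1 (mod 43). Since this equals 1, 15 is a QR.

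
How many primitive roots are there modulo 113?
Number of primitive roots mod 113 = φ(p-1) = φ(112) = 48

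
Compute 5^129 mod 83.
Using Fermat: 5^{82} ≡ 1 (mod 83). 129 ≡ 47 (mod 82). So 5^{129} ≡ 5^{47} ≡ 62 (mod 83)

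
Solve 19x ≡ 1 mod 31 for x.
Since 31 is prime, by Fermat 19^(-1) ≡ 19^{29} ≡ 18 mod 31. Verify: 19 × 18 = 342 ≡ 1 mod 31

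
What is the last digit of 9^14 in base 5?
Using Fermat: 9^{4} ≡ 1 (mod 5). 14 ≡ 2 (mod 4). So 9^{14} ≡ 9^{2} ≡ 1 (mod 5)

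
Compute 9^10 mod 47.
By repeated squaring mod 47: 9^{1}≡9, 9^{2}≡34, 9^{4}≡28, 9^{8}≡32. Then 9^{10} = 9^{8+2} ≡ 32 × 34 ≡ 7 mod 47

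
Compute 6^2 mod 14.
6^{2} = 36 ≡ 8 mod 14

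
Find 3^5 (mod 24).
By repeated squaring (mod 24): 3^{1}≡3, 3^{2}≡9, 3^{4}≡9. Then 3^{5} = 3^{4+1} ≡ 9 × 3 ≡ 3 (mod 24)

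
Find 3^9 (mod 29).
By repeated squaring (mod 29): 3^{1}≡3, 3^{2}≡9, 3^{4}≡23, 3^{8}≡7. Then 3^{9} = 3^{8+1} ≡ 7 × 3 ≡ 21 (mod 29)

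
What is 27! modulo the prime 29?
(28)! = (27)! × (28) ≡ -1 mod 29. So (27)! ≡ -1 × (28)^(-1) ≡ (-1)×(-1) = 1 mod 29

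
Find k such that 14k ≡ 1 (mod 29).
Since 29 is prime, by Fermat 14^(-1) ≡ 14^{27} ≡ 27 (mod 29). Verify: 14 × 27 = 378 ≡ 1 (mod 29)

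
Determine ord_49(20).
Powers of 20 mod 49: 20^1≡20, 20^2≡8, 20^3≡13, 20^4≡15, 20^5≡6, 20^6≡22, 20^7≡48, 20^8≡29, 20^9≡41, 20^10≡36, 20^11≡34, 20^12≡43, 20^13≡27, 20^14≡1. ord_49(20) = 14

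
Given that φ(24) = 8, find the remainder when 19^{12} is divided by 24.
By Euler: 19^{8} ≡ 1 (mod 24) since gcd(19, 24) = 1. 12 = 1×8 + 4. So 19^{12} ≡ 19^{4} ≡ 1 (mod 24)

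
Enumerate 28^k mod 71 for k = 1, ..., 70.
28^1, 28^2, ..., 28^{70} mod 71: [28, 3, 13, 9, 39, 27, 46, 10, 67, 30, 59, 19, 35, 57, 34, 29, 31, 16, 22, 48, 66, 2, 56, 6, 26, 18, 7, 54, 21, 20, 63, 60, 47, 38, 70, 43, 68, 58, 62, 32, 44, 25, 61, 4, 41, 12, 52, 36, 14, 37, 42, 40, 55, 49, 23, 5, 69, 15, 65, 45, 53, 64, 17, 50, 51, 8, 11, 24, 33, 1]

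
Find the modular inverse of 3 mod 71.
Since 71 is prime, by Fermat 3^(-1) ≡ 3^{69} ≡ 24 mod 71. Verify: 3 × 24 = 72 ≡ 1 mod 71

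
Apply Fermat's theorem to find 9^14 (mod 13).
By Fermat: 9^{12} ≡ 1 (mod 13). So 9^{14} = 9^{12} · 9^{2} ≡ 9^{2} ≡ 3 (mod 13)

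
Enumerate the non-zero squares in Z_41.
QRs mod 41: {1, 2, 4, 5, 8, 9, 10, 16, 18, 20, 21, 23, 25, 31, 32, 33, 36, 37, 39, 40}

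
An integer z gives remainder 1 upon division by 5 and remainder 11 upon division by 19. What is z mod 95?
M = 5 × 19 = 95. M₁ = 19, y₁ ≡ 4 mod 5. M₂ = 5, y₂ ≡ 4 mod 19. z = 1×19×4 + 11×5×4 ≡ 11 mod 95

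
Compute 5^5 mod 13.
By repeated squaring (mod 13): 5^{1}≡5, 5^{2}≡12, 5^{4}≡1. Then 5^{5} = 5^{4+1} ≡ 1 × 5 ≡ 5 (mod 13)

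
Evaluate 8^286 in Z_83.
Using Fermat: 8^{82} ≡ 1 mod 83. 286 ≡ 40 mod 82. So 8^{286} ≡ 8^{40} ≡ 31 mod 83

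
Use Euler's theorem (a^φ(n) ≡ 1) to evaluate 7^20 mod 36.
By Euler: 7^{12} ≡ 1 (mod 36) since gcd(7, 36) = 1. 20 = 1×12 + 8. So 7^{20} ≡ 7^{8} ≡ 13 (mod 36)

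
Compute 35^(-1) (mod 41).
Since 41 is prime, by Fermat 35^(-1) ≡ 35^{39} ≡ 34 (mod 41). Verify: 35 × 34 = 1190 ≡ 1 (mod 41)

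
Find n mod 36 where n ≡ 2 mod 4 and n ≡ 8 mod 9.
M = 4 × 9 = 36. M₁ = 9, y₁ ≡ 1 mod 4. M₂ = 4, y₂ ≡ 7 mod 9. n = 2×9×1 + 8×4×7 ≡ 26 mod 36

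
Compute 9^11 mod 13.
By repeated squaring (mod 13): 9^{1}≡9, 9^{2}≡3, 9^{4}≡9, 9^{8}≡3. Then 9^{11} = 9^{8+2+1} ≡ 3 × 3 × 9 ≡ 3 (mod 13)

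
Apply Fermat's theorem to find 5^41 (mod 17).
By Fermat: 5^{16} ≡ 1 (mod 17). 41 = 2×16 + 9. So 5^{41} ≡ 5^{9} ≡ 12 (mod 17)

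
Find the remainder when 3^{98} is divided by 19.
By Fermat: 3^{18} ≡ 1 mod 19. 98 = 5×18 + 8. So 3^{98} ≡ 3^{8} ≡ 6 mod 19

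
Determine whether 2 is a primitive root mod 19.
ord_19(2) divides 18. For each prime q|18: 2^{9}≡18, 2^{6}≡7, none ≡ 1. So 2 has order 18 and is a primitive root mod 19.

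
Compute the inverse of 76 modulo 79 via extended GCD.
Extended GCD: 76(26) + 79(-25) = 1. So 76^(-1) ≡ 26 mod 79. Verify: 76 × 26 = 1976 ≡ 1 mod 79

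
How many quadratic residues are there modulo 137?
The squaring map on Z_137* is 2-to-1, so there are (136)/2 = 68 QRs.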